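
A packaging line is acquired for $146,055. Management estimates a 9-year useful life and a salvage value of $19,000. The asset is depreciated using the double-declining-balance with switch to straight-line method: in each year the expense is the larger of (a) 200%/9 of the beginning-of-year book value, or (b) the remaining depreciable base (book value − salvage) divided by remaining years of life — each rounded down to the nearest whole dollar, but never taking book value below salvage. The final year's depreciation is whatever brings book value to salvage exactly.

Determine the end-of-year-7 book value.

Depreciable base = $146,055 − $19,000 = $127,055.
Year 1: DB = ⌊$146,055 × 200%/9⌋ = $32,456; SL = ⌊$127,055/9⌋ = $14,117 → take DB $32,456. Book value $113,599.
Year 2: DB = ⌊$113,599 × 200%/9⌋ = $25,244; SL = ⌊$94,599/8⌋ = $11,824 → take DB $25,244. Book value $88,355.
Year 3: DB = ⌊$88,355 × 200%/9⌋ = $19,634; SL = ⌊$69,355/7⌋ = $9,907 → take DB $19,634. Book value $68,721.
Year 4: DB = ⌊$68,721 × 200%/9⌋ = $15,271; SL = ⌊$49,721/6⌋ = $8,286 → take DB $15,271. Book value $53,450.
Year 5: DB = ⌊$53,450 × 200%/9⌋ = $11,877; SL = ⌊$34,450/5⌋ = $6,890 → take DB $11,877. Book value $41,573.
Year 6: DB = ⌊$41,573 × 200%/9⌋ = $9,238; SL = ⌊$22,573/4⌋ = $5,643 → take DB $9,238. Book value $32,335.
Year 7: DB = ⌊$32,335 × 200%/9⌋ = $7,185; SL = ⌊$13,335/3⌋ = $4,445 → take DB $7,185. Book value $25,150.

$25,150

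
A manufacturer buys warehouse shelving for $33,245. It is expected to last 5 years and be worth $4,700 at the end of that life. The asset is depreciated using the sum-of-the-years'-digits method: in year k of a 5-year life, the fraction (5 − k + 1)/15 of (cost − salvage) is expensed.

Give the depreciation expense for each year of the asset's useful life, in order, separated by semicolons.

$9,515; $7,612; $5,709; $3,806; $1,903

Depreciable base = $33,245 − $4,700 = $28,545.
Sum of the years' digits = 5+4+3+2+1 = 15.
Year 1: $28,545 × 5/15 = $9,515. Book value $23,730.
Year 2: $28,545 × 4/15 = $7,612. Book value $16,118.
Year 3: $28,545 × 3/15 = $5,709. Book value $10,409.
Year 4: $28,545 × 2/15 = $3,806. Book value $6,603.
Year 5: $28,545 × 1/15 = $1,903. Book value $4,700.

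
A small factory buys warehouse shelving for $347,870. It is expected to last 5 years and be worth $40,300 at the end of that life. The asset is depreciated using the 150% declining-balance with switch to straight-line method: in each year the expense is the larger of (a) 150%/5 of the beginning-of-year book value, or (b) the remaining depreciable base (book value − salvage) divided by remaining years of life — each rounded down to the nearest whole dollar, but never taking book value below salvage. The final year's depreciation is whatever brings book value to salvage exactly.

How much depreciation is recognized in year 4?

$39,510

Depreciable base = $347,870 − $40,300 = $307,570.
Year 1: DB = ⌊$347,870 × 150%/5⌋ = $104,361; SL = ⌊$307,570/5⌋ = $61,514 → take DB $104,361. Book value $243,509.
Year 2: DB = ⌊$243,509 × 150%/5⌋ = $73,052; SL = ⌊$203,209/4⌋ = $50,802 → take DB $73,052. Book value $170,457.
Year 3: DB = ⌊$170,457 × 150%/5⌋ = $51,137; SL = ⌊$130,157/3⌋ = $43,385 → take DB $51,137. Book value $119,320.
Year 4: DB = ⌊$119,320 × 150%/5⌋ = $35,796; SL = ⌊$79,020/2⌋ = $39,510 → take SL $39,510. Book value $79,810.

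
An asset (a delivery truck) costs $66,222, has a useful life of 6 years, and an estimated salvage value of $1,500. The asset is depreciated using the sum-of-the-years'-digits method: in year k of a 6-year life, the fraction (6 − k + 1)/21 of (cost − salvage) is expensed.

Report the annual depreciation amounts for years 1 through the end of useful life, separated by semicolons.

$18,492; $15,410; $12,328; $9,246; $6,164; $3,082

Depreciable base = $66,222 − $1,500 = $64,722.
Sum of the years' digits = 6+5+4+3+2+1 = 21.
Year 1: $64,722 × 6/21 = $18,492. Book value $47,730.
Year 2: $64,722 × 5/21 = $15,410. Book value $32,320.
Year 3: $64,722 × 4/21 = $12,328. Book value $19,992.
Year 4: $64,722 × 3/21 = $9,246. Book value $10,746.
Year 5: $64,722 × 2/21 = $6,164. Book value $4,582.
Year 6: $64,722 × 1/21 = $3,082. Book value $1,500.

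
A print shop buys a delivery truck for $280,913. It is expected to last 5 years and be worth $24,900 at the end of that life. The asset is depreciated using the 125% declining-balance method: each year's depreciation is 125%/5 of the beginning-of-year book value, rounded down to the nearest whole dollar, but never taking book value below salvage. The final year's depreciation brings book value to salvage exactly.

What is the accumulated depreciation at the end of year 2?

$122,899

Depreciable base = $280,913 − $24,900 = $256,013.
Year 1: ⌊$280,913 × 125%/5⌋ = $70,228. Book value $210,685.
Year 2: ⌊$210,685 × 125%/5⌋ = $52,671. Book value $158,014.
Accumulated through year 2 = $280,913 − $158,014 = $122,899.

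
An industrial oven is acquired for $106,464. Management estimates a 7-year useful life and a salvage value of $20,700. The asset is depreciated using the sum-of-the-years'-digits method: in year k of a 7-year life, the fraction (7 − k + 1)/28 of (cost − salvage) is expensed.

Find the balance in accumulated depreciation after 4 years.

Depreciable base = $106,464 − $20,700 = $85,764.
Sum of the years' digits = 7+6+5+4+3+2+1 = 28.
Year 1: $85,764 × 7/28 = $21,441. Book value $85,023.
Year 2: $85,764 × 6/28 = $18,378. Book value $66,645.
Year 3: $85,764 × 5/28 = $15,315. Book value $51,330.
Year 4: $85,764 × 4/28 = $12,252. Book value $39,078.
Accumulated through year 4 = $106,464 − $39,078 = $67,386.

$67,386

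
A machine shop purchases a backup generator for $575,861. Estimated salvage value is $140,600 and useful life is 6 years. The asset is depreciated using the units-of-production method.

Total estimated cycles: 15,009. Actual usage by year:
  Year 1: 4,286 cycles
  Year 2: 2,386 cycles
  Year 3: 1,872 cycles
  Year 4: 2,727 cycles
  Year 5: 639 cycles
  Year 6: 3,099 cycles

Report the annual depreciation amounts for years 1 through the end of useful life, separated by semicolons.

Depreciable base = $575,861 − $140,600 = $435,261.
Rate = $435,261 / 15,009 cycles = $29 per cycle.
Year 1: 4,286 × $29 = $124,294. Book value $451,567.
Year 2: 2,386 × $29 = $69,194. Book value $382,373.
Year 3: 1,872 × $29 = $54,288. Book value $328,085.
Year 4: 2,727 × $29 = $79,083. Book value $249,002.
Year 5: 639 × $29 = $18,531. Book value $230,471.
Year 6: 3,099 × $29 = $89,871. Book value $140,600.

$124,294; $69,194; $54,288; $79,083; $18,531; $89,871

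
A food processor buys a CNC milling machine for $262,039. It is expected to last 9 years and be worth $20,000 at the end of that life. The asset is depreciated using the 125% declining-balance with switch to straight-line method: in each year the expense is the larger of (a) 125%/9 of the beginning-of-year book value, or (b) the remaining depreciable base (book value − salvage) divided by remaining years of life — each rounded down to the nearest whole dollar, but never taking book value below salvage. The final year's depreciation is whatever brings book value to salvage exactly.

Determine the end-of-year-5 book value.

$118,214

Depreciable base = $262,039 − $20,000 = $242,039.
Year 1: DB = ⌊$262,039 × 125%/9⌋ = $36,394; SL = ⌊$242,039/9⌋ = $26,893 → take DB $36,394. Book value $225,645.
Year 2: DB = ⌊$225,645 × 125%/9⌋ = $31,339; SL = ⌊$205,645/8⌋ = $25,705 → take DB $31,339. Book value $194,306.
Year 3: DB = ⌊$194,306 × 125%/9⌋ = $26,986; SL = ⌊$174,306/7⌋ = $24,900 → take DB $26,986. Book value $167,320.
Year 4: DB = ⌊$167,320 × 125%/9⌋ = $23,238; SL = ⌊$147,320/6⌋ = $24,553 → take SL $24,553. Book value $142,767.
Year 5: DB = ⌊$142,767 × 125%/9⌋ = $19,828; SL = ⌊$122,767/5⌋ = $24,553 → take SL $24,553. Book value $118,214.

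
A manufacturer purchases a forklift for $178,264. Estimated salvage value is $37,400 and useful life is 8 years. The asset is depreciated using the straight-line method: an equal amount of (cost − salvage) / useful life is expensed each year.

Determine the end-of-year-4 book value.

$107,832

Depreciable base = $178,264 − $37,400 = $140,864.
Annual expense = $140,864 / 8 = $17,608.
End of year 1: book value $160,656.
End of year 2: book value $143,048.
End of year 3: book value $125,440.
End of year 4: book value $107,832.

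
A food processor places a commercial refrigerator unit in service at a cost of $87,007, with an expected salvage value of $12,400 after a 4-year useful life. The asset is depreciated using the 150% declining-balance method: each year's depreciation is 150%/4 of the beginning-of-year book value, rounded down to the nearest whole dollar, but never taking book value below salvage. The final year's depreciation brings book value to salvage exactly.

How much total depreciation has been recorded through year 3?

$65,764

Depreciable base = $87,007 − $12,400 = $74,607.
Year 1: ⌊$87,007 × 150%/4⌋ = $32,627. Book value $54,380.
Year 2: ⌊$54,380 × 150%/4⌋ = $20,392. Book value $33,988.
Year 3: ⌊$33,988 × 150%/4⌋ = $12,745. Book value $21,243.
Accumulated through year 3 = $87,007 − $21,243 = $65,764.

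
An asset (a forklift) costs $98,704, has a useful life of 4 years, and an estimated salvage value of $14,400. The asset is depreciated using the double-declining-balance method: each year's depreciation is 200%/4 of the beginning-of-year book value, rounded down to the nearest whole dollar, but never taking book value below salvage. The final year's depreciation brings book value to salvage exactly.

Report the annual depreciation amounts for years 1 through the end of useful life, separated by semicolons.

Depreciable base = $98,704 − $14,400 = $84,304.
Year 1: ⌊$98,704 × 200%/4⌋ = $49,352. Book value $49,352.
Year 2: ⌊$49,352 × 200%/4⌋ = $24,676. Book value $24,676.
Year 3: ⌊$24,676 × 200%/4⌋ = $12,338, capped at $10,276. Book value $14,400.
Year 4 (final): $14,400 − $14,400 = $0. Book value $14,400.

$49,352; $24,676; $10,276; $0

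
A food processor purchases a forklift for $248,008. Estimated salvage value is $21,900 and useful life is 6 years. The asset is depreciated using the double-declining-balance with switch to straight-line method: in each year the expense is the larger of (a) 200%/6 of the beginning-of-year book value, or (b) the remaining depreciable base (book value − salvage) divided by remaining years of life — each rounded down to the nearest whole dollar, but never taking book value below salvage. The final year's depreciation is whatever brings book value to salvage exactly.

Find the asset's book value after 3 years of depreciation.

Depreciable base = $248,008 − $21,900 = $226,108.
Year 1: DB = ⌊$248,008 × 200%/6⌋ = $82,669; SL = ⌊$226,108/6⌋ = $37,684 → take DB $82,669. Book value $165,339.
Year 2: DB = ⌊$165,339 × 200%/6⌋ = $55,113; SL = ⌊$143,439/5⌋ = $28,687 → take DB $55,113. Book value $110,226.
Year 3: DB = ⌊$110,226 × 200%/6⌋ = $36,742; SL = ⌊$88,326/4⌋ = $22,081 → take DB $36,742. Book value $73,484.

$73,484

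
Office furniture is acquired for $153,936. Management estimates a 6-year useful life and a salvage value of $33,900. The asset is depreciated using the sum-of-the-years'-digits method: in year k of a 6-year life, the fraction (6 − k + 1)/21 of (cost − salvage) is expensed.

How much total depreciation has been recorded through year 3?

$85,740

Depreciable base = $153,936 − $33,900 = $120,036.
Sum of the years' digits = 6+5+4+3+2+1 = 21.
Year 1: $120,036 × 6/21 = $34,296. Book value $119,640.
Year 2: $120,036 × 5/21 = $28,580. Book value $91,060.
Year 3: $120,036 × 4/21 = $22,864. Book value $68,196.
Accumulated through year 3 = $153,936 − $68,196 = $85,740.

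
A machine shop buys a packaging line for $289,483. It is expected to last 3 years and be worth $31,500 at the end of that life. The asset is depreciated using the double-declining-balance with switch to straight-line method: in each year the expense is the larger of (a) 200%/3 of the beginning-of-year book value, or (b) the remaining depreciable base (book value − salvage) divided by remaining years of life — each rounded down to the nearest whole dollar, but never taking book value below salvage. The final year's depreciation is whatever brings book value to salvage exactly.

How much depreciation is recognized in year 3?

Depreciable base = $289,483 − $31,500 = $257,983.
Year 1: DB = ⌊$289,483 × 200%/3⌋ = $192,988; SL = ⌊$257,983/3⌋ = $85,994 → take DB $192,988. Book value $96,495.
Year 2: DB = ⌊$96,495 × 200%/3⌋ = $64,330; SL = ⌊$64,995/2⌋ = $32,497 → take DB $64,330. Book value $32,165.
Year 3 (final): $32,165 − $31,500 = $665. Book value $31,500.

$665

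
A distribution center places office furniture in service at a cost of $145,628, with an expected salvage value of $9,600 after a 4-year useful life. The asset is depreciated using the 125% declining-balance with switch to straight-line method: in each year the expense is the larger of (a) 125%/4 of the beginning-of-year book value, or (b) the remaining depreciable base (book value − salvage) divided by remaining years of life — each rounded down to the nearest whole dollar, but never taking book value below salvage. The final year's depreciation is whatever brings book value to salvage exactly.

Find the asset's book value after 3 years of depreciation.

Depreciable base = $145,628 − $9,600 = $136,028.
Year 1: DB = ⌊$145,628 × 125%/4⌋ = $45,508; SL = ⌊$136,028/4⌋ = $34,007 → take DB $45,508. Book value $100,120.
Year 2: DB = ⌊$100,120 × 125%/4⌋ = $31,287; SL = ⌊$90,520/3⌋ = $30,173 → take DB $31,287. Book value $68,833.
Year 3: DB = ⌊$68,833 × 125%/4⌋ = $21,510; SL = ⌊$59,233/2⌋ = $29,616 → take SL $29,616. Book value $39,217.

$39,217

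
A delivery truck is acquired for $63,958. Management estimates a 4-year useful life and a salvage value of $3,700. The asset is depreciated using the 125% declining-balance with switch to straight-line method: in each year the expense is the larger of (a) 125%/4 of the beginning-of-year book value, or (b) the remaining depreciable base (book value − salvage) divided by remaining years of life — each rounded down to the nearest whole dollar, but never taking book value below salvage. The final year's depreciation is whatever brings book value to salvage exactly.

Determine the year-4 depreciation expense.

Depreciable base = $63,958 − $3,700 = $60,258.
Year 1: DB = ⌊$63,958 × 125%/4⌋ = $19,986; SL = ⌊$60,258/4⌋ = $15,064 → take DB $19,986. Book value $43,972.
Year 2: DB = ⌊$43,972 × 125%/4⌋ = $13,741; SL = ⌊$40,272/3⌋ = $13,424 → take DB $13,741. Book value $30,231.
Year 3: DB = ⌊$30,231 × 125%/4⌋ = $9,447; SL = ⌊$26,531/2⌋ = $13,265 → take SL $13,265. Book value $16,966.
Year 4 (final): $16,966 − $3,700 = $13,266. Book value $3,700.

$13,266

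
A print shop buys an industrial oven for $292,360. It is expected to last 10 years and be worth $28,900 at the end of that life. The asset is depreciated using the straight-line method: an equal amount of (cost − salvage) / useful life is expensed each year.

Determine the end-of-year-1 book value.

Depreciable base = $292,360 − $28,900 = $263,460.
Annual expense = $263,460 / 10 = $26,346.
End of year 1: book value $266,014.

$266,014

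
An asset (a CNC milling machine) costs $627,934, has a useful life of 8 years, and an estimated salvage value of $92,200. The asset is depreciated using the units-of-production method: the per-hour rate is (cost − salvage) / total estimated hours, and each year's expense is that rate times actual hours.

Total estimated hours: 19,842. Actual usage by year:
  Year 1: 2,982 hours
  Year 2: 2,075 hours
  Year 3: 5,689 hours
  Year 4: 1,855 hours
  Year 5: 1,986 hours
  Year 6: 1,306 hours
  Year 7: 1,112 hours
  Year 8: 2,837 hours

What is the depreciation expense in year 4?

Depreciable base = $627,934 − $92,200 = $535,734.
Rate = $535,734 / 19,842 hours = $27 per hour.
Year 1: 2,982 × $27 = $80,514. Book value $547,420.
Year 2: 2,075 × $27 = $56,025. Book value $491,395.
Year 3: 5,689 × $27 = $153,603. Book value $337,792.
Year 4: 1,855 × $27 = $50,085. Book value $287,707.

$50,085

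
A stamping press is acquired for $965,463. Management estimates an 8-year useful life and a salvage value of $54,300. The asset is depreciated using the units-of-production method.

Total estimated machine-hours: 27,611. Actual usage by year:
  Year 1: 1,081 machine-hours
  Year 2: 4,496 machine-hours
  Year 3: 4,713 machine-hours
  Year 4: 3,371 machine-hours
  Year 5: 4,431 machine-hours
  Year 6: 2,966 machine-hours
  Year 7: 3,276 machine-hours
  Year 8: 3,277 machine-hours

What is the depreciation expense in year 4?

$111,243

Depreciable base = $965,463 − $54,300 = $911,163.
Rate = $911,163 / 27,611 machine-hours = $33 per machine-hour.
Year 1: 1,081 × $33 = $35,673. Book value $929,790.
Year 2: 4,496 × $33 = $148,368. Book value $781,422.
Year 3: 4,713 × $33 = $155,529. Book value $625,893.
Year 4: 3,371 × $33 = $111,243. Book value $514,650.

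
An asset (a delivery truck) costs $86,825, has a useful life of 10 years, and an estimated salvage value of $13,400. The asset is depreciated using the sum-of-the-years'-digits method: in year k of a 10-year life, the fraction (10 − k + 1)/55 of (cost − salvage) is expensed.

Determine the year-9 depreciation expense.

Depreciable base = $86,825 − $13,400 = $73,425.
Sum of the years' digits = 10+9+8+7+6+5+4+3+2+1 = 55.
Year 1: $73,425 × 10/55 = $13,350. Book value $73,475.
Year 2: $73,425 × 9/55 = $12,015. Book value $61,460.
Year 3: $73,425 × 8/55 = $10,680. Book value $50,780.
Year 4: $73,425 × 7/55 = $9,345. Book value $41,435.
Year 5: $73,425 × 6/55 = $8,010. Book value $33,425.
Year 6: $73,425 × 5/55 = $6,675. Book value $26,750.
Year 7: $73,425 × 4/55 = $5,340. Book value $21,410.
Year 8: $73,425 × 3/55 = $4,005. Book value $17,405.
Year 9: $73,425 × 2/55 = $2,670. Book value $14,735.

$2,670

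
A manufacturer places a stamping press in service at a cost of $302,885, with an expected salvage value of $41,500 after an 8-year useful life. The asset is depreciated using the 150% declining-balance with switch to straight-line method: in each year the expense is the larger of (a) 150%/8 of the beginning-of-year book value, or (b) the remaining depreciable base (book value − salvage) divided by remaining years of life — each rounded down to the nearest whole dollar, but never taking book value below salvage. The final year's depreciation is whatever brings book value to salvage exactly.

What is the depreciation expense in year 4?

Depreciable base = $302,885 − $41,500 = $261,385.
Year 1: DB = ⌊$302,885 × 150%/8⌋ = $56,790; SL = ⌊$261,385/8⌋ = $32,673 → take DB $56,790. Book value $246,095.
Year 2: DB = ⌊$246,095 × 150%/8⌋ = $46,142; SL = ⌊$204,595/7⌋ = $29,227 → take DB $46,142. Book value $199,953.
Year 3: DB = ⌊$199,953 × 150%/8⌋ = $37,491; SL = ⌊$158,453/6⌋ = $26,408 → take DB $37,491. Book value $162,462.
Year 4: DB = ⌊$162,462 × 150%/8⌋ = $30,461; SL = ⌊$120,962/5⌋ = $24,192 → take DB $30,461. Book value $132,001.

$30,461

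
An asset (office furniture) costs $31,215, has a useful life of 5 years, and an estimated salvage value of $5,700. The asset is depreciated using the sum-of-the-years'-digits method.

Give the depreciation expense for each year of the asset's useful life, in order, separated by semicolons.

$8,505; $6,804; $5,103; $3,402; $1,701

Depreciable base = $31,215 − $5,700 = $25,515.
Sum of the years' digits = 5+4+3+2+1 = 15.
Year 1: $25,515 × 5/15 = $8,505. Book value $22,710.
Year 2: $25,515 × 4/15 = $6,804. Book value $15,906.
Year 3: $25,515 × 3/15 = $5,103. Book value $10,803.
Year 4: $25,515 × 2/15 = $3,402. Book value $7,401.
Year 5: $25,515 × 1/15 = $1,701. Book value $5,700.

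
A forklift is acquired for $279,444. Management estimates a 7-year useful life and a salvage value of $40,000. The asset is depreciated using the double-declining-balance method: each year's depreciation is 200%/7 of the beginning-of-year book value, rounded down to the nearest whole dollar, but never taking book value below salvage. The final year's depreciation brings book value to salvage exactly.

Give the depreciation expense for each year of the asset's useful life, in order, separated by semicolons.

Depreciable base = $279,444 − $40,000 = $239,444.
Year 1: ⌊$279,444 × 200%/7⌋ = $79,841. Book value $199,603.
Year 2: ⌊$199,603 × 200%/7⌋ = $57,029. Book value $142,574.
Year 3: ⌊$142,574 × 200%/7⌋ = $40,735. Book value $101,839.
Year 4: ⌊$101,839 × 200%/7⌋ = $29,096. Book value $72,743.
Year 5: ⌊$72,743 × 200%/7⌋ = $20,783. Book value $51,960.
Year 6: ⌊$51,960 × 200%/7⌋ = $14,845, capped at $11,960. Book value $40,000.
Year 7 (final): $40,000 − $40,000 = $0. Book value $40,000.

$79,841; $57,029; $40,735; $29,096; $20,783; $11,960; $0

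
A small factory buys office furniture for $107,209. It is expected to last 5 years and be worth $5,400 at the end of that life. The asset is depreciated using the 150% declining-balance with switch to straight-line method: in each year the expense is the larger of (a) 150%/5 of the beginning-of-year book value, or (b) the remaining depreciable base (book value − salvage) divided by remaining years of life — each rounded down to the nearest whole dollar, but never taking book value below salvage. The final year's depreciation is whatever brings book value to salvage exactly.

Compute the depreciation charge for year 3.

$15,759

Depreciable base = $107,209 − $5,400 = $101,809.
Year 1: DB = ⌊$107,209 × 150%/5⌋ = $32,162; SL = ⌊$101,809/5⌋ = $20,361 → take DB $32,162. Book value $75,047.
Year 2: DB = ⌊$75,047 × 150%/5⌋ = $22,514; SL = ⌊$69,647/4⌋ = $17,411 → take DB $22,514. Book value $52,533.
Year 3: DB = ⌊$52,533 × 150%/5⌋ = $15,759; SL = ⌊$47,133/3⌋ = $15,711 → take DB $15,759. Book value $36,774.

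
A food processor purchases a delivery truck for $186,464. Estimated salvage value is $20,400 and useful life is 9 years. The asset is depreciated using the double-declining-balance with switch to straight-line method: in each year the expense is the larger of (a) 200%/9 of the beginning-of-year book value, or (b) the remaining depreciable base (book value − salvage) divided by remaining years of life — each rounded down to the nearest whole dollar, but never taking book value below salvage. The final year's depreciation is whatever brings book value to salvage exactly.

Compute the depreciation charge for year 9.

$4,573

Depreciable base = $186,464 − $20,400 = $166,064.
Year 1: DB = ⌊$186,464 × 200%/9⌋ = $41,436; SL = ⌊$166,064/9⌋ = $18,451 → take DB $41,436. Book value $145,028.
Year 2: DB = ⌊$145,028 × 200%/9⌋ = $32,228; SL = ⌊$124,628/8⌋ = $15,578 → take DB $32,228. Book value $112,800.
Year 3: DB = ⌊$112,800 × 200%/9⌋ = $25,066; SL = ⌊$92,400/7⌋ = $13,200 → take DB $25,066. Book value $87,734.
Year 4: DB = ⌊$87,734 × 200%/9⌋ = $19,496; SL = ⌊$67,334/6⌋ = $11,222 → take DB $19,496. Book value $68,238.
Year 5: DB = ⌊$68,238 × 200%/9⌋ = $15,164; SL = ⌊$47,838/5⌋ = $9,567 → take DB $15,164. Book value $53,074.
Year 6: DB = ⌊$53,074 × 200%/9⌋ = $11,794; SL = ⌊$32,674/4⌋ = $8,168 → take DB $11,794. Book value $41,280.
Year 7: DB = ⌊$41,280 × 200%/9⌋ = $9,173; SL = ⌊$20,880/3⌋ = $6,960 → take DB $9,173. Book value $32,107.
Year 8: DB = ⌊$32,107 × 200%/9⌋ = $7,134; SL = ⌊$11,707/2⌋ = $5,853 → take DB $7,134. Book value $24,973.
Year 9 (final): $24,973 − $20,400 = $4,573. Book value $20,400.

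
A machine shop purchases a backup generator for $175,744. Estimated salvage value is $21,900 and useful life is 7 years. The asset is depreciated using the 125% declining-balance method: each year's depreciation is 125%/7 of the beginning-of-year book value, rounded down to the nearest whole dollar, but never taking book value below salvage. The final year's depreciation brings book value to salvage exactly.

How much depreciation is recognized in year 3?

Depreciable base = $175,744 − $21,900 = $153,844.
Year 1: ⌊$175,744 × 125%/7⌋ = $31,382. Book value $144,362.
Year 2: ⌊$144,362 × 125%/7⌋ = $25,778. Book value $118,584.
Year 3: ⌊$118,584 × 125%/7⌋ = $21,175. Book value $97,409.

$21,175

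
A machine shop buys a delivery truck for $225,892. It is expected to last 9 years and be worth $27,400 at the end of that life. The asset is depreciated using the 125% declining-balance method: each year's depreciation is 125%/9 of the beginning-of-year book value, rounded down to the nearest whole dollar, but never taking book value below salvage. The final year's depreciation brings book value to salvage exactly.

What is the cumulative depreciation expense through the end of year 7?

Depreciable base = $225,892 − $27,400 = $198,492.
Year 1: ⌊$225,892 × 125%/9⌋ = $31,373. Book value $194,519.
Year 2: ⌊$194,519 × 125%/9⌋ = $27,016. Book value $167,503.
Year 3: ⌊$167,503 × 125%/9⌋ = $23,264. Book value $144,239.
Year 4: ⌊$144,239 × 125%/9⌋ = $20,033. Book value $124,206.
Year 5: ⌊$124,206 × 125%/9⌋ = $17,250. Book value $106,956.
Year 6: ⌊$106,956 × 125%/9⌋ = $14,855. Book value $92,101.
Year 7: ⌊$92,101 × 125%/9⌋ = $12,791. Book value $79,310.
Accumulated through year 7 = $225,892 − $79,310 = $146,582.

$146,582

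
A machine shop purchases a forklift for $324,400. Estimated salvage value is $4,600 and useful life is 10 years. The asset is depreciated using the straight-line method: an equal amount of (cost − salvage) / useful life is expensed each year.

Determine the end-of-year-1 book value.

Depreciable base = $324,400 − $4,600 = $319,800.
Annual expense = $319,800 / 10 = $31,980.
End of year 1: book value $292,420.

$292,420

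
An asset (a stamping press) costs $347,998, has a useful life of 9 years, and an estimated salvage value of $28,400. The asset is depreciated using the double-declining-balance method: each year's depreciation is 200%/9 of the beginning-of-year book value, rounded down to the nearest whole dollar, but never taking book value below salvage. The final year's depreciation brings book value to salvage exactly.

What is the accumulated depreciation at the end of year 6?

Depreciable base = $347,998 − $28,400 = $319,598.
Year 1: ⌊$347,998 × 200%/9⌋ = $77,332. Book value $270,666.
Year 2: ⌊$270,666 × 200%/9⌋ = $60,148. Book value $210,518.
Year 3: ⌊$210,518 × 200%/9⌋ = $46,781. Book value $163,737.
Year 4: ⌊$163,737 × 200%/9⌋ = $36,386. Book value $127,351.
Year 5: ⌊$127,351 × 200%/9⌋ = $28,300. Book value $99,051.
Year 6: ⌊$99,051 × 200%/9⌋ = $22,011. Book value $77,040.
Accumulated through year 6 = $347,998 − $77,040 = $270,958.

$270,958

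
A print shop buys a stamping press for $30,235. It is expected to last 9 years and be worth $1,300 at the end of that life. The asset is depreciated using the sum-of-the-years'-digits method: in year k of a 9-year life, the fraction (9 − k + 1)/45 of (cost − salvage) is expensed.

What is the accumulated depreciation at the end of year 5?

Depreciable base = $30,235 − $1,300 = $28,935.
Sum of the years' digits = 9+8+7+6+5+4+3+2+1 = 45.
Year 1: $28,935 × 9/45 = $5,787. Book value $24,448.
Year 2: $28,935 × 8/45 = $5,144. Book value $19,304.
Year 3: $28,935 × 7/45 = $4,501. Book value $14,803.
Year 4: $28,935 × 6/45 = $3,858. Book value $10,945.
Year 5: $28,935 × 5/45 = $3,215. Book value $7,730.
Accumulated through year 5 = $30,235 − $7,730 = $22,505.

$22,505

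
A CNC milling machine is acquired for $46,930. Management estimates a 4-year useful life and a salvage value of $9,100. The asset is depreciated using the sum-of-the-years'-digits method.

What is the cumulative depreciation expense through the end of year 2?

$26,481

Depreciable base = $46,930 − $9,100 = $37,830.
Sum of the years' digits = 4+3+2+1 = 10.
Year 1: $37,830 × 4/10 = $15,132. Book value $31,798.
Year 2: $37,830 × 3/10 = $11,349. Book value $20,449.
Accumulated through year 2 = $46,930 − $20,449 = $26,481.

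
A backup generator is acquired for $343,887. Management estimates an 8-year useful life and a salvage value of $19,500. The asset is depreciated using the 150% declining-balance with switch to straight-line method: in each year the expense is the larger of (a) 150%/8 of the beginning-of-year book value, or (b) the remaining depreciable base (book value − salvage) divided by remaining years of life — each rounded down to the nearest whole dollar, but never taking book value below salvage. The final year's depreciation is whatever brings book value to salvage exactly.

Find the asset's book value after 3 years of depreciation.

$184,454

Depreciable base = $343,887 − $19,500 = $324,387.
Year 1: DB = ⌊$343,887 × 150%/8⌋ = $64,478; SL = ⌊$324,387/8⌋ = $40,548 → take DB $64,478. Book value $279,409.
Year 2: DB = ⌊$279,409 × 150%/8⌋ = $52,389; SL = ⌊$259,909/7⌋ = $37,129 → take DB $52,389. Book value $227,020.
Year 3: DB = ⌊$227,020 × 150%/8⌋ = $42,566; SL = ⌊$207,520/6⌋ = $34,586 → take DB $42,566. Book value $184,454.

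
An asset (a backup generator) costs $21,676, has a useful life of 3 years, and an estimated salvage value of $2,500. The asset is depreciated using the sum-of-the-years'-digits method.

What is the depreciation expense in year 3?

Depreciable base = $21,676 − $2,500 = $19,176.
Sum of the years' digits = 3+2+1 = 6.
Year 1: $19,176 × 3/6 = $9,588. Book value $12,088.
Year 2: $19,176 × 2/6 = $6,392. Book value $5,696.
Year 3: $19,176 × 1/6 = $3,196. Book value $2,500.

$3,196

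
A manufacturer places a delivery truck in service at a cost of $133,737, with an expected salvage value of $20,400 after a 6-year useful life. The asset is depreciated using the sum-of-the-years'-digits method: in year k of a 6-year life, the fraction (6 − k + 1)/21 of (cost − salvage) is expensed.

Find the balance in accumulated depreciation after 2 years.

Depreciable base = $133,737 − $20,400 = $113,337.
Sum of the years' digits = 6+5+4+3+2+1 = 21.
Year 1: $113,337 × 6/21 = $32,382. Book value $101,355.
Year 2: $113,337 × 5/21 = $26,985. Book value $74,370.
Accumulated through year 2 = $133,737 − $74,370 = $59,367.

$59,367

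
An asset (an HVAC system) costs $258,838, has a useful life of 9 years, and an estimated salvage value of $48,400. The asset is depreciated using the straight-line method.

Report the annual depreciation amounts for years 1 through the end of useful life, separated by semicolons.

Depreciable base = $258,838 − $48,400 = $210,438.
Annual expense = $210,438 / 9 = $23,382.
End of year 1: book value $235,456.
End of year 2: book value $212,074.
End of year 3: book value $188,692.
End of year 4: book value $165,310.
End of year 5: book value $141,928.
End of year 6: book value $118,546.
End of year 7: book value $95,164.
End of year 8: book value $71,782.
End of year 9: book value $48,400.

$23,382; $23,382; $23,382; $23,382; $23,382; $23,382; $23,382; $23,382; $23,382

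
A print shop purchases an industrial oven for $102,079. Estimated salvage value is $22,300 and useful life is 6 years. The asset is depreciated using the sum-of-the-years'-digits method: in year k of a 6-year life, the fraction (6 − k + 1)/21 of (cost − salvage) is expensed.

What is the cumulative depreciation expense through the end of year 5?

$75,980

Depreciable base = $102,079 − $22,300 = $79,779.
Sum of the years' digits = 6+5+4+3+2+1 = 21.
Year 1: $79,779 × 6/21 = $22,794. Book value $79,285.
Year 2: $79,779 × 5/21 = $18,995. Book value $60,290.
Year 3: $79,779 × 4/21 = $15,196. Book value $45,094.
Year 4: $79,779 × 3/21 = $11,397. Book value $33,697.
Year 5: $79,779 × 2/21 = $7,598. Book value $26,099.
Accumulated through year 5 = $102,079 − $26,099 = $75,980.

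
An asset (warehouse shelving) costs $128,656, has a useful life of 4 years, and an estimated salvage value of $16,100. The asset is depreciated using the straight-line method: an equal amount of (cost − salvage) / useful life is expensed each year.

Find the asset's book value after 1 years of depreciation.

$100,517

Depreciable base = $128,656 − $16,100 = $112,556.
Annual expense = $112,556 / 4 = $28,139.
End of year 1: book value $100,517.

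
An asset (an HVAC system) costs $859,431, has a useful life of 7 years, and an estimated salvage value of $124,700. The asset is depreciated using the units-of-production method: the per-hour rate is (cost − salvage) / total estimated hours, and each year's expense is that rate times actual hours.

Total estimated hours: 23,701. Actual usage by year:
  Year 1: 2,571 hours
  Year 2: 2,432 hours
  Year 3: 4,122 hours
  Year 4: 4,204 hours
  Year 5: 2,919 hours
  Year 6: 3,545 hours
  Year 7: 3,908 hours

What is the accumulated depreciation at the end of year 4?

Depreciable base = $859,431 − $124,700 = $734,731.
Rate = $734,731 / 23,701 hours = $31 per hour.
Year 1: 2,571 × $31 = $79,701. Book value $779,730.
Year 2: 2,432 × $31 = $75,392. Book value $704,338.
Year 3: 4,122 × $31 = $127,782. Book value $576,556.
Year 4: 4,204 × $31 = $130,324. Book value $446,232.
Accumulated through year 4 = $859,431 − $446,232 = $413,199.

$413,199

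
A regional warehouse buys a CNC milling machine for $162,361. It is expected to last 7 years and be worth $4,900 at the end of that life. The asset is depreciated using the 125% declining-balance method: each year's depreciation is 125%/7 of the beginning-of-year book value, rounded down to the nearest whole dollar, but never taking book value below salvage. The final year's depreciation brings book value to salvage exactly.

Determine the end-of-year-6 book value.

Depreciable base = $162,361 − $4,900 = $157,461.
Year 1: ⌊$162,361 × 125%/7⌋ = $28,993. Book value $133,368.
Year 2: ⌊$133,368 × 125%/7⌋ = $23,815. Book value $109,553.
Year 3: ⌊$109,553 × 125%/7⌋ = $19,563. Book value $89,990.
Year 4: ⌊$89,990 × 125%/7⌋ = $16,069. Book value $73,921.
Year 5: ⌊$73,921 × 125%/7⌋ = $13,200. Book value $60,721.
Year 6: ⌊$60,721 × 125%/7⌋ = $10,843. Book value $49,878.

$49,878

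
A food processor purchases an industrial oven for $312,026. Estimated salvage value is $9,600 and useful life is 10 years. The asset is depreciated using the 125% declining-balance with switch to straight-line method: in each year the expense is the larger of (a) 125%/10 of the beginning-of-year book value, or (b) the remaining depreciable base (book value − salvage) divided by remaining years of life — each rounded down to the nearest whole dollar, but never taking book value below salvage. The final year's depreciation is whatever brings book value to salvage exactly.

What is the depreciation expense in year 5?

Depreciable base = $312,026 − $9,600 = $302,426.
Year 1: DB = ⌊$312,026 × 125%/10⌋ = $39,003; SL = ⌊$302,426/10⌋ = $30,242 → take DB $39,003. Book value $273,023.
Year 2: DB = ⌊$273,023 × 125%/10⌋ = $34,127; SL = ⌊$263,423/9⌋ = $29,269 → take DB $34,127. Book value $238,896.
Year 3: DB = ⌊$238,896 × 125%/10⌋ = $29,862; SL = ⌊$229,296/8⌋ = $28,662 → take DB $29,862. Book value $209,034.
Year 4: DB = ⌊$209,034 × 125%/10⌋ = $26,129; SL = ⌊$199,434/7⌋ = $28,490 → take SL $28,490. Book value $180,544.
Year 5: DB = ⌊$180,544 × 125%/10⌋ = $22,568; SL = ⌊$170,944/6⌋ = $28,490 → take SL $28,490. Book value $152,054.

$28,490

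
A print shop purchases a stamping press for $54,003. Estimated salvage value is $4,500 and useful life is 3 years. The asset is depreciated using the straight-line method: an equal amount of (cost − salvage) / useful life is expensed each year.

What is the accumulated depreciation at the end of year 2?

$33,002

Depreciable base = $54,003 − $4,500 = $49,503.
Annual expense = $49,503 / 3 = $16,501.
End of year 1: book value $37,502.
End of year 2: book value $21,001.
Accumulated through year 2 = $54,003 − $21,001 = $33,002.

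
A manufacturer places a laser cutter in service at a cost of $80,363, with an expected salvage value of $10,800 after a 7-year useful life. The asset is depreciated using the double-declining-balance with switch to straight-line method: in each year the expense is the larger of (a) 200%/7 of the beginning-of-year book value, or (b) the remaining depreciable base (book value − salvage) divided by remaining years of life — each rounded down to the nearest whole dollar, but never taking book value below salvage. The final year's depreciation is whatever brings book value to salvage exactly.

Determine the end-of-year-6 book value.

Depreciable base = $80,363 − $10,800 = $69,563.
Year 1: DB = ⌊$80,363 × 200%/7⌋ = $22,960; SL = ⌊$69,563/7⌋ = $9,937 → take DB $22,960. Book value $57,403.
Year 2: DB = ⌊$57,403 × 200%/7⌋ = $16,400; SL = ⌊$46,603/6⌋ = $7,767 → take DB $16,400. Book value $41,003.
Year 3: DB = ⌊$41,003 × 200%/7⌋ = $11,715; SL = ⌊$30,203/5⌋ = $6,040 → take DB $11,715. Book value $29,288.
Year 4: DB = ⌊$29,288 × 200%/7⌋ = $8,368; SL = ⌊$18,488/4⌋ = $4,622 → take DB $8,368. Book value $20,920.
Year 5: DB = ⌊$20,920 × 200%/7⌋ = $5,977; SL = ⌊$10,120/3⌋ = $3,373 → take DB $5,977. Book value $14,943.
Year 6: DB = ⌊$14,943 × 200%/7⌋ = $4,269; SL = ⌊$4,143/2⌋ = $2,071 → take DB $4,269, capped at $4,143. Book value $10,800.

$10,800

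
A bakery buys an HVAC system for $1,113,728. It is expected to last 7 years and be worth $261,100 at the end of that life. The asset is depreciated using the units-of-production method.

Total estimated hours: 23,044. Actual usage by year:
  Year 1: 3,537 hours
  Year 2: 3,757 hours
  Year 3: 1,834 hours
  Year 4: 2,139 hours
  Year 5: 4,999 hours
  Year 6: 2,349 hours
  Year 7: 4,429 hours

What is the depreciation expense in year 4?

$79,143

Depreciable base = $1,113,728 − $261,100 = $852,628.
Rate = $852,628 / 23,044 hours = $37 per hour.
Year 1: 3,537 × $37 = $130,869. Book value $982,859.
Year 2: 3,757 × $37 = $139,009. Book value $843,850.
Year 3: 1,834 × $37 = $67,858. Book value $775,992.
Year 4: 2,139 × $37 = $79,143. Book value $696,849.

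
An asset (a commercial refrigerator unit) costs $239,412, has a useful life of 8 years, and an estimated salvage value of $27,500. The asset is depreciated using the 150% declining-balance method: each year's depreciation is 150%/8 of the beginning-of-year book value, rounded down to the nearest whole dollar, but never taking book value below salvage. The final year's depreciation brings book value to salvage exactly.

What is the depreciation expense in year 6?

Depreciable base = $239,412 − $27,500 = $211,912.
Year 1: ⌊$239,412 × 150%/8⌋ = $44,889. Book value $194,523.
Year 2: ⌊$194,523 × 150%/8⌋ = $36,473. Book value $158,050.
Year 3: ⌊$158,050 × 150%/8⌋ = $29,634. Book value $128,416.
Year 4: ⌊$128,416 × 150%/8⌋ = $24,078. Book value $104,338.
Year 5: ⌊$104,338 × 150%/8⌋ = $19,563. Book value $84,775.
Year 6: ⌊$84,775 × 150%/8⌋ = $15,895. Book value $68,880.

$15,895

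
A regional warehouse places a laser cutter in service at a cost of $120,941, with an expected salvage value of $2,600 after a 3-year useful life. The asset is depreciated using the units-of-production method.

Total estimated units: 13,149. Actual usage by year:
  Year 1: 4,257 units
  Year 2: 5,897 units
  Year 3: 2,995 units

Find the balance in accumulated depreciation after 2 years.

$91,386

Depreciable base = $120,941 − $2,600 = $118,341.
Rate = $118,341 / 13,149 units = $9 per unit.
Year 1: 4,257 × $9 = $38,313. Book value $82,628.
Year 2: 5,897 × $9 = $53,073. Book value $29,555.
Accumulated through year 2 = $120,941 − $29,555 = $91,386.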